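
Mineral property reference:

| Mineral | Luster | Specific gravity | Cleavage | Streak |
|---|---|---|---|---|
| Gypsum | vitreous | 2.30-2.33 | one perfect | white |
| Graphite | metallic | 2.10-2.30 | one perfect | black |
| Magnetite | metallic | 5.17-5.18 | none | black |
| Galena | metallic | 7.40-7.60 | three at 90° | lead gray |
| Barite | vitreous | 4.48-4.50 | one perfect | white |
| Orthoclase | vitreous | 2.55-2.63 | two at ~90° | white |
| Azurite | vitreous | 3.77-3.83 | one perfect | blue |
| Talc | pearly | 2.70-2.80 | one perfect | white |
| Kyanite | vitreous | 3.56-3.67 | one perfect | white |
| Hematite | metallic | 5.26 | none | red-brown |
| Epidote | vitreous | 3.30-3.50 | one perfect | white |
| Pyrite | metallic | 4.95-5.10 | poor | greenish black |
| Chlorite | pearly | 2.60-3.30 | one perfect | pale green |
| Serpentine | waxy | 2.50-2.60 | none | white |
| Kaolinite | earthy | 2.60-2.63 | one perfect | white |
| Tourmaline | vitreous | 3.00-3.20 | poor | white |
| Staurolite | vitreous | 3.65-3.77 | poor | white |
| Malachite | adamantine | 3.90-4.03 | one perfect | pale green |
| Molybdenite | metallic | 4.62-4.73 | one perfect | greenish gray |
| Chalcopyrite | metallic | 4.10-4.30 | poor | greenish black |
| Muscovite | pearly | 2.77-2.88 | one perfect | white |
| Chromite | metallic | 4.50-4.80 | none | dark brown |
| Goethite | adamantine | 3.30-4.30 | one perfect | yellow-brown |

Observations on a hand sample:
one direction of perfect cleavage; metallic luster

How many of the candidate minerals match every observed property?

2

One direction of perfect cleavage: leaves Gypsum, Graphite, Barite, Azurite, Talc, Kyanite, Epidote, Chlorite, Kaolinite, Malachite, Molybdenite, Muscovite, Goethite.
Metallic luster: only Graphite, Molybdenite remain.
The minerals that satisfy all observations are Graphite, Molybdenite.
That is 2 minerals.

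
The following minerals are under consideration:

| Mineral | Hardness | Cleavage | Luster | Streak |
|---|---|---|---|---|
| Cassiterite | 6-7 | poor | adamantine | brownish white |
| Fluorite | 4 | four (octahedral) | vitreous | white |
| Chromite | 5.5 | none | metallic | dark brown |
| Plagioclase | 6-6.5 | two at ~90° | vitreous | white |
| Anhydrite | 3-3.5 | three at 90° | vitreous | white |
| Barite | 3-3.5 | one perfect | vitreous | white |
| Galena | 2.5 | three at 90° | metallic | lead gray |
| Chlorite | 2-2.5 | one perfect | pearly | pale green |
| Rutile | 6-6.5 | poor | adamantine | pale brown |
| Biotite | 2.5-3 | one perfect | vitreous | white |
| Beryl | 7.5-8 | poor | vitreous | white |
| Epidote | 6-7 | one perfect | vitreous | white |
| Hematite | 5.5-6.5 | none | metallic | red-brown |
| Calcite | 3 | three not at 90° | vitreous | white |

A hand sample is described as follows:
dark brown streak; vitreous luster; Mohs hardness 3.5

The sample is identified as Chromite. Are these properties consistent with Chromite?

Inconsistent

Dark brown streak — fits Chromite (dark brown streak).
Vitreous luster — Chromite has metallic luster; which does not match.
Mohs hardness 3.5 — Chromite has hardness 5.5; which does not match.
2 of the observed properties are inconsistent with Chromite.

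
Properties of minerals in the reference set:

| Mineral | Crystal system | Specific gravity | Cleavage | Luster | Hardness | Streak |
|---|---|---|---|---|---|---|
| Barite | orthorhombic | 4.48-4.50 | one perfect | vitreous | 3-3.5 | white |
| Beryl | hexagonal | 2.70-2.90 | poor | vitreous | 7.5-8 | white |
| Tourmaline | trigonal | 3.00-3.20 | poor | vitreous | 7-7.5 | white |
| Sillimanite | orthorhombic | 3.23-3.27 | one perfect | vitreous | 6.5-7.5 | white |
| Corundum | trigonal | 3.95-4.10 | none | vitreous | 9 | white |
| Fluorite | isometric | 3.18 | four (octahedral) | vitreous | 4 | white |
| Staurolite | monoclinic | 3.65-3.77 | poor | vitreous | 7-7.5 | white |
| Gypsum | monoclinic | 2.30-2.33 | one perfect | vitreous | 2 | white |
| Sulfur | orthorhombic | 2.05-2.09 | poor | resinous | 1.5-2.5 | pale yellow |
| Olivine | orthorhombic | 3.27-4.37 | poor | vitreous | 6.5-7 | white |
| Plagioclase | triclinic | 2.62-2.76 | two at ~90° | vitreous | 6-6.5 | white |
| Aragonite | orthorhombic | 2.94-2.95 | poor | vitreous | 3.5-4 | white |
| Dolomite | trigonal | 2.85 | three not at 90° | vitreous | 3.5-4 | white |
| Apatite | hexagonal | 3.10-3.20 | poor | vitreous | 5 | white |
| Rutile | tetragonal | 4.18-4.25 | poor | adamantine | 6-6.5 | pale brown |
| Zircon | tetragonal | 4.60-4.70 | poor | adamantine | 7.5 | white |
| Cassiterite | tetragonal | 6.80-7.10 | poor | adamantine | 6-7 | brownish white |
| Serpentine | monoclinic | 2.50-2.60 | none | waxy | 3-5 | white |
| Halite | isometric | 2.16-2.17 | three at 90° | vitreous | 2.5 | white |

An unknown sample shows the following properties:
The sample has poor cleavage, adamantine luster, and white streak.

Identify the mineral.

Zircon

Poor cleavage: only Beryl, Tourmaline, Staurolite, Sulfur, Olivine, Aragonite, Apatite, Rutile, Zircon, Cassiterite remain.
Adamantine luster: only Rutile, Zircon, Cassiterite remain.
White streak: narrows the field to Zircon.
Only Zircon satisfies all observations.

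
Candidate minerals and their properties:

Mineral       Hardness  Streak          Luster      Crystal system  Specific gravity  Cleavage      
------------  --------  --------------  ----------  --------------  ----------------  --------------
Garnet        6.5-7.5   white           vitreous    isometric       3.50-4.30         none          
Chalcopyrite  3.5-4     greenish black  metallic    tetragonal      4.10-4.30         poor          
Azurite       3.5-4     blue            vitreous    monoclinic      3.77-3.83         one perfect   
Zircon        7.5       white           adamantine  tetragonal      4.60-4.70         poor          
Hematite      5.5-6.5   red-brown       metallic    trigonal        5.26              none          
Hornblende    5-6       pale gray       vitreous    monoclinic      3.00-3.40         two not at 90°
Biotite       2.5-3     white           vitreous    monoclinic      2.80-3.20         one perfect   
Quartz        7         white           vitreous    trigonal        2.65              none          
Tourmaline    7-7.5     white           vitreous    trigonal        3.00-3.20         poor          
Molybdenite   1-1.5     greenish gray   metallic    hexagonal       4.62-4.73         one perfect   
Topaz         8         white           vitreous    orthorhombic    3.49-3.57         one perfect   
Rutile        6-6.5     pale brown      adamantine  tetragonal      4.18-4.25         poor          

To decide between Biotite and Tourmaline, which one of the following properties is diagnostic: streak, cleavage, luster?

cleavage

Streak: both white — identical.
Cleavage: Biotite one perfect, Tourmaline poor — different.
Luster: both vitreous — identical.
Cleavage is the diagnostic property here.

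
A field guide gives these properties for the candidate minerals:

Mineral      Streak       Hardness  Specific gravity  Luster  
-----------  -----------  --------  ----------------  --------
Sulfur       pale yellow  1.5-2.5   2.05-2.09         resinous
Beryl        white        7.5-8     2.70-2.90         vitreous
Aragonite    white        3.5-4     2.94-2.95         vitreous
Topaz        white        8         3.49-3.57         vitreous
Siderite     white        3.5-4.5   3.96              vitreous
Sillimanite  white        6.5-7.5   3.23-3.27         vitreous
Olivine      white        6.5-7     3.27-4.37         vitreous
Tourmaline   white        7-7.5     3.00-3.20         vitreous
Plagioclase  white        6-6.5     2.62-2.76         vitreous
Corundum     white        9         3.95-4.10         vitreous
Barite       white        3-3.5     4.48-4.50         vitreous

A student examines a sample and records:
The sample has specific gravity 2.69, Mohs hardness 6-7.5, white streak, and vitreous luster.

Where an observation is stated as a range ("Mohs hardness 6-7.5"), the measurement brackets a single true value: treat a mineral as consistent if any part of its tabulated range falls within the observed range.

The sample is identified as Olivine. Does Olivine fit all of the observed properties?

Specific gravity 2.69 — Olivine has SG 3.27-4.37; a mismatch.
Mohs hardness 6-7.5 — consistent with Olivine (hardness 6.5-7).
White streak — consistent with Olivine (white streak).
Vitreous luster — consistent with Olivine (vitreous luster).
Specific gravity alone is enough to reject Olivine.

Inconsistent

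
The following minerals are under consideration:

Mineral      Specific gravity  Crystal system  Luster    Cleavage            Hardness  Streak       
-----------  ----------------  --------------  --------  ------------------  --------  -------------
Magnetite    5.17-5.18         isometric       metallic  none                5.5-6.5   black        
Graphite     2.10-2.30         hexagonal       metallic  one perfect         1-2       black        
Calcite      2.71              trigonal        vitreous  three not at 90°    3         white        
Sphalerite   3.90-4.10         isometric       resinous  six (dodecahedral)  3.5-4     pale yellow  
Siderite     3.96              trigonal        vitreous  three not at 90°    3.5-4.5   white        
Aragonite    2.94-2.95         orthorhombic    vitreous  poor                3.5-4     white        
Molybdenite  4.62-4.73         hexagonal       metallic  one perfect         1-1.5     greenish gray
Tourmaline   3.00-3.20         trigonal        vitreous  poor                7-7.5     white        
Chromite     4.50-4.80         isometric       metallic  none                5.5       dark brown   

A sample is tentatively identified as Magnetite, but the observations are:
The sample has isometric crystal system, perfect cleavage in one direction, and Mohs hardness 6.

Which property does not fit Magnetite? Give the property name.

Isometric crystal system: Magnetite has isometric system — matches.
Perfect cleavage in one direction: Magnetite has cleavage none — does not match.
Mohs hardness 6: Magnetite has hardness 5.5-6.5 — matches.
The cleavage is the one property that does not fit.

cleavage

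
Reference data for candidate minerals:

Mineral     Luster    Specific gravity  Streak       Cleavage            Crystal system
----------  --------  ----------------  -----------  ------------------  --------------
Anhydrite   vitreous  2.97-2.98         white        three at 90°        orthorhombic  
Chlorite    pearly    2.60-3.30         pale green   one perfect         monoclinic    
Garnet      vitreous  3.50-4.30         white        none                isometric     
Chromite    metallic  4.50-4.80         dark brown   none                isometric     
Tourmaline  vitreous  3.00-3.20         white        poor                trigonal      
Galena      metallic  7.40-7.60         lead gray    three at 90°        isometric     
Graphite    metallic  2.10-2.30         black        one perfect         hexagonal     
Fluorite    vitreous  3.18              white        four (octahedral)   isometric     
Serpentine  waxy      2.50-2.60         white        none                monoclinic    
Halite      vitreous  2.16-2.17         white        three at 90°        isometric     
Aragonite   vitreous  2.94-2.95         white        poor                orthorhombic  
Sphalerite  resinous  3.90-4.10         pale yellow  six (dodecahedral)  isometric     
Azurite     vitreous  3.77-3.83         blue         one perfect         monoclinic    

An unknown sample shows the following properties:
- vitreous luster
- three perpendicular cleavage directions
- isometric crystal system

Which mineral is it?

Halite

Vitreous luster eliminates Chlorite, Chromite, Galena, Graphite, Serpentine, Sphalerite.
Three perpendicular cleavage directions: only Anhydrite, Halite remain.
Isometric crystal system is inconsistent with Anhydrite.
Halite is the sole remaining match.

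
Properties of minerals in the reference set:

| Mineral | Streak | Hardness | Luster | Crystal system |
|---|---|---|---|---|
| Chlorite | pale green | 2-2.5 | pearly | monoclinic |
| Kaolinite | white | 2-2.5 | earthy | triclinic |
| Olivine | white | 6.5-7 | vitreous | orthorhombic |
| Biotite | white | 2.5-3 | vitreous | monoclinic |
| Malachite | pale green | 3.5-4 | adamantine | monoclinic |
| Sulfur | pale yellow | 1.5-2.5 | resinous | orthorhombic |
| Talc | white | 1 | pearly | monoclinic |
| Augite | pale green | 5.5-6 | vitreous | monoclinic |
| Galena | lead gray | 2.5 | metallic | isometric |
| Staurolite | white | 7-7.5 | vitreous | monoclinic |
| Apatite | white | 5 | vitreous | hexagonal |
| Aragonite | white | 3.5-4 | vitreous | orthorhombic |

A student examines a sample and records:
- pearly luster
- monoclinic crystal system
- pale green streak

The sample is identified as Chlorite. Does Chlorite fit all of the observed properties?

Yes

Pearly luster — agrees with Chlorite (pearly luster).
Monoclinic crystal system — agrees with Chlorite (monoclinic system).
Pale green streak — agrees with Chlorite (pale green streak).
Every observed property is compatible with the reference values for Chlorite.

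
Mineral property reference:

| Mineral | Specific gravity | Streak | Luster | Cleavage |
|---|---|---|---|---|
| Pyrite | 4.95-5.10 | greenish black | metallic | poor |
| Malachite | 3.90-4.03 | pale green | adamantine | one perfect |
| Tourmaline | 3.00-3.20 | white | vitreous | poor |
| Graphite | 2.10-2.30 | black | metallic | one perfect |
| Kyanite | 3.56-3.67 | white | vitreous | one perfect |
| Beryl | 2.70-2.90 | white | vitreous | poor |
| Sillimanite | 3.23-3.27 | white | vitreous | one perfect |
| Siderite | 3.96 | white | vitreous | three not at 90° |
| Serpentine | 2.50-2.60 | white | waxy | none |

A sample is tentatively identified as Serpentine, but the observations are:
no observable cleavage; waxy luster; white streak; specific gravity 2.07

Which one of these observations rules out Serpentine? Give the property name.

No observable cleavage: Serpentine has cleavage none — consistent.
Waxy luster: Serpentine has waxy luster — consistent.
White streak: Serpentine has white streak — consistent.
Specific gravity 2.07: Serpentine has SG 2.50-2.60 — outside the reference range.
Only the specific gravity is inconsistent.

specific gravity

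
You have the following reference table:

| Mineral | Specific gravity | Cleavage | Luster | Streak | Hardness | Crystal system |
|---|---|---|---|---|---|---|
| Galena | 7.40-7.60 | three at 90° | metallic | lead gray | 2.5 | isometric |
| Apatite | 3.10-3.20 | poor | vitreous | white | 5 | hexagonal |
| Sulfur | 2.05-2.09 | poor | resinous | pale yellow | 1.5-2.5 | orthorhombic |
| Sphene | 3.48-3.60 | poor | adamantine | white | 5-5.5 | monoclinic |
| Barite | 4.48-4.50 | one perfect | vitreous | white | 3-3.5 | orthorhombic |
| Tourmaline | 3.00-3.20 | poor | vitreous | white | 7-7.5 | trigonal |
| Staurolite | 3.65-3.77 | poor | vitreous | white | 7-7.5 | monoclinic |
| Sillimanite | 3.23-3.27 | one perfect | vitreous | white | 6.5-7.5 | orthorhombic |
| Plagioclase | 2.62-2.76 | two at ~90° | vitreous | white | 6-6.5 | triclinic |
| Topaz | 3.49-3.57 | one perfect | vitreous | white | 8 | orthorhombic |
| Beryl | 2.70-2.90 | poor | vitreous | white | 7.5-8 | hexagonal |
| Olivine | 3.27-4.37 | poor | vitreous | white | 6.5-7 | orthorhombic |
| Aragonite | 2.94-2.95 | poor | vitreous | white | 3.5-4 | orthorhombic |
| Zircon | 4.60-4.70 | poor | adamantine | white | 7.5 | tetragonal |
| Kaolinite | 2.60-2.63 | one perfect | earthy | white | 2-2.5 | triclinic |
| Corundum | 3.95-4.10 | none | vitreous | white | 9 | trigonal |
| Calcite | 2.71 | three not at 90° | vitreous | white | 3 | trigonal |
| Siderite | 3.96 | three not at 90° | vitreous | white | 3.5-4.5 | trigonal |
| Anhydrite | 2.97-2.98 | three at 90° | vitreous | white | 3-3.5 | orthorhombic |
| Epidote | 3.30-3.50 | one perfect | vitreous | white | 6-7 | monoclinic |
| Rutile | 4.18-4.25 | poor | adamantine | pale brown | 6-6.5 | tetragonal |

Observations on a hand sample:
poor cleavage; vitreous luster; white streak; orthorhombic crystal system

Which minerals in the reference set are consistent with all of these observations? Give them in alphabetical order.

Aragonite, Olivine

Poor cleavage: leaves Apatite, Sulfur, Sphene, Tourmaline, Staurolite, Beryl, Olivine, Aragonite, Zircon, Rutile.
Vitreous luster excludes Sulfur, Sphene, Zircon, Rutile.
White streak: every remaining candidate is consistent.
Orthorhombic crystal system: Olivine, Aragonite remain.
Remaining candidates: Aragonite, Olivine.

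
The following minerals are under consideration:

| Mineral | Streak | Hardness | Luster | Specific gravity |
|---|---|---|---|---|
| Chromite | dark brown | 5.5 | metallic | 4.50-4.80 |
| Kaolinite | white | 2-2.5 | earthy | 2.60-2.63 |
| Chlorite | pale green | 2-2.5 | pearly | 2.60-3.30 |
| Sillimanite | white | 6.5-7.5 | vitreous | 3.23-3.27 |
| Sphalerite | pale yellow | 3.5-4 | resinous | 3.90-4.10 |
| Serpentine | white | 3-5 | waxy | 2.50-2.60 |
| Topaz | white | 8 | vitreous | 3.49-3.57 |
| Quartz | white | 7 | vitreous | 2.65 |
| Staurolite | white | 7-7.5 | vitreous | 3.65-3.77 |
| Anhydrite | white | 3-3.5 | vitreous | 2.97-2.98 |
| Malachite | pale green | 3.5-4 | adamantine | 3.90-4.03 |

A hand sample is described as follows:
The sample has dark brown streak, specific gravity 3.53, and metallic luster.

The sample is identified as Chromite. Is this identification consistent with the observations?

Dark brown streak — matches Chromite (dark brown streak).
Specific gravity 3.53 — Chromite has SG 4.50-4.80; which does not match.
Metallic luster — matches Chromite (metallic luster).
Chromite is excluded by the specific gravity.

No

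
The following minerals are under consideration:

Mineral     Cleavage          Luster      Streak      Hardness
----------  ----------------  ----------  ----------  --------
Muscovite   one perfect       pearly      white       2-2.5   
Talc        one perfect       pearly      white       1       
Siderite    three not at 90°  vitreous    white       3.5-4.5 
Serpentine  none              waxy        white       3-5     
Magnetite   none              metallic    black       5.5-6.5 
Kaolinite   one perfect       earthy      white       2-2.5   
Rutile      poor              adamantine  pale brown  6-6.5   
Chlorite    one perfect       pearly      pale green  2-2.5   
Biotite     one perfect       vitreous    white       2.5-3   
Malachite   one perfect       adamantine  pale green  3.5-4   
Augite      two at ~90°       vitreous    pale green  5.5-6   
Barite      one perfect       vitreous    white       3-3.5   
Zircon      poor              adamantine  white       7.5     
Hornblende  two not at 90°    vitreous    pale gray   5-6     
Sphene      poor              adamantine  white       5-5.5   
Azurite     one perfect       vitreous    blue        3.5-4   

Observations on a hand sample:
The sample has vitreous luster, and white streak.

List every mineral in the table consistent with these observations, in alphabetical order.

Vitreous luster — Siderite, Biotite, Augite, Barite, Hornblende, Azurite remain.
White streak eliminates Augite, Hornblende, Azurite.
Remaining candidates: Barite, Biotite, Siderite.

Barite, Biotite, Siderite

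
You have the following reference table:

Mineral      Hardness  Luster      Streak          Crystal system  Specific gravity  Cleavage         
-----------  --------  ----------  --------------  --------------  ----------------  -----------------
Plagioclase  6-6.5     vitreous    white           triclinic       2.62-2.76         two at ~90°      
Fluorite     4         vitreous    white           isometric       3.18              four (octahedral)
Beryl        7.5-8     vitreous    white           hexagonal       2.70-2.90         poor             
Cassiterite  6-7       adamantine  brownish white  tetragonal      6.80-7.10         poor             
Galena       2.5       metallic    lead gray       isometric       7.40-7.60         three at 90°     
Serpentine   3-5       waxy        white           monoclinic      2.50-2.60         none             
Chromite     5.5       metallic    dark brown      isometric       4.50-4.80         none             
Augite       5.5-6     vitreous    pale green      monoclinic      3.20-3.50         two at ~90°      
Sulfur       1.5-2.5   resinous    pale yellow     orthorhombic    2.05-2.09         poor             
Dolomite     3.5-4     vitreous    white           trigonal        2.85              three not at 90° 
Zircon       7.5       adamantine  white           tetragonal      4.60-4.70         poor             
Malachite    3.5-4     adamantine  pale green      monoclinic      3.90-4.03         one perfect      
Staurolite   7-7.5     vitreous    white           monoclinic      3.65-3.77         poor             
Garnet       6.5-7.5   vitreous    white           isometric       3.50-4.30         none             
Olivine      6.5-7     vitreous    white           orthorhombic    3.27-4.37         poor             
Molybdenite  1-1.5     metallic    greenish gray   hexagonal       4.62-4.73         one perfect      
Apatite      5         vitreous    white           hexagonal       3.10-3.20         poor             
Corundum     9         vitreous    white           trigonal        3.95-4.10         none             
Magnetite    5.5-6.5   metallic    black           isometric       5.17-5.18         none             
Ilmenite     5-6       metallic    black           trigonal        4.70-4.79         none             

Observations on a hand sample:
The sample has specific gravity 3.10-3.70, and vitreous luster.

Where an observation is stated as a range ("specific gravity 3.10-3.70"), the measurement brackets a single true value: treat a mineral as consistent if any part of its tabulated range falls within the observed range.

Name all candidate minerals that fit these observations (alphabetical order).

Apatite, Augite, Fluorite, Garnet, Olivine, Staurolite

Specific gravity 3.10-3.70 — narrows the field to Fluorite, Augite, Staurolite, Garnet, Olivine, Apatite.
Vitreous luster — no further eliminations.
Remaining candidates: Apatite, Augite, Fluorite, Garnet, Olivine, Staurolite.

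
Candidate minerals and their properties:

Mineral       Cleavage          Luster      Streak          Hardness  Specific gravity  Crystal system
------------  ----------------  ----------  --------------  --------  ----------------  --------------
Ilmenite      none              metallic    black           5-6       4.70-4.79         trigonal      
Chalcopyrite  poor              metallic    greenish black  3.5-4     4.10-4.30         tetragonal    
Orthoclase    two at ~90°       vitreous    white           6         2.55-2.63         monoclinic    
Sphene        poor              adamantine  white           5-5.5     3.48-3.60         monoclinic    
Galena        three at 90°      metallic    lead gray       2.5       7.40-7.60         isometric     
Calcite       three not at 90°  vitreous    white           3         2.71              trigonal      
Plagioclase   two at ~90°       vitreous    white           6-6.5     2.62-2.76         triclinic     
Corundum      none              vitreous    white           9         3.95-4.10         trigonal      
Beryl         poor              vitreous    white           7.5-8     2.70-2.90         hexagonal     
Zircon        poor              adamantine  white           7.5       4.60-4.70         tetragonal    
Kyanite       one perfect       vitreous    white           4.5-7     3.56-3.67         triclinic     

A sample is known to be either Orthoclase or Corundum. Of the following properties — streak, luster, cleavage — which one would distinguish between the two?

Streak: both white — identical.
Luster: both vitreous — identical.
Cleavage: Orthoclase two at ~90°, Corundum none — different.
Of the listed properties, cleavage is the one that separates them.

cleavage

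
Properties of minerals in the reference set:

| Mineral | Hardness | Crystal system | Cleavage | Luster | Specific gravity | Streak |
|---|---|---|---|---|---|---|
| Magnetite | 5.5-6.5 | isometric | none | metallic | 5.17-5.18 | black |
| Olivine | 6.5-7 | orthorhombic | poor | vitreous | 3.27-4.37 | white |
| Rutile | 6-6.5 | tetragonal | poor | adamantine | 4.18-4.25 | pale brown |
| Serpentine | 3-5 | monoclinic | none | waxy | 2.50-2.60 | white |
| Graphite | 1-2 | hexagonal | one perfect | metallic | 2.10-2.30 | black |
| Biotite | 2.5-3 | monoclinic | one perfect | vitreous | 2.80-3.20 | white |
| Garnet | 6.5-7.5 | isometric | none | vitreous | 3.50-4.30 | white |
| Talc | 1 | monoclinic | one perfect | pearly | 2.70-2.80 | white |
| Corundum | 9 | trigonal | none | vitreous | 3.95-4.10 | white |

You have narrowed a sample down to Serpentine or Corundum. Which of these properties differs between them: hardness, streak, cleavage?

hardness

Hardness: Serpentine 3-5, Corundum 9 — these differ.
Streak: both white — identical.
Cleavage: both none — identical.
Of the listed properties, hardness is the one that separates them.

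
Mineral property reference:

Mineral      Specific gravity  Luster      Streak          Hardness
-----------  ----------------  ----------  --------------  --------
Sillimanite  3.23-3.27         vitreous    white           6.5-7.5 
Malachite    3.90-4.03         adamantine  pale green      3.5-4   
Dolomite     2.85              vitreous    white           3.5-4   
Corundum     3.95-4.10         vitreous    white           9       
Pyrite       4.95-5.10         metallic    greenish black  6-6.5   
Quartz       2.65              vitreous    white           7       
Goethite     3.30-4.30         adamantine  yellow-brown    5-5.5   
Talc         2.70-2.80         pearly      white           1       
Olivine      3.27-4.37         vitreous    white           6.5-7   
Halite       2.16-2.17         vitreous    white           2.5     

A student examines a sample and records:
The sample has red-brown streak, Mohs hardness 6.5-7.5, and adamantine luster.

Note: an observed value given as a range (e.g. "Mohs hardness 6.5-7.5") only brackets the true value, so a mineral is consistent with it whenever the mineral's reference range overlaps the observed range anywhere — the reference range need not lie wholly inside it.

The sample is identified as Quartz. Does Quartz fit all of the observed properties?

Red-brown streak — Quartz has white streak; inconsistent.
Mohs hardness 6.5-7.5 — matches Quartz (hardness 7).
Adamantine luster — Quartz has vitreous luster; inconsistent.
2 of the observed properties are inconsistent with Quartz.

No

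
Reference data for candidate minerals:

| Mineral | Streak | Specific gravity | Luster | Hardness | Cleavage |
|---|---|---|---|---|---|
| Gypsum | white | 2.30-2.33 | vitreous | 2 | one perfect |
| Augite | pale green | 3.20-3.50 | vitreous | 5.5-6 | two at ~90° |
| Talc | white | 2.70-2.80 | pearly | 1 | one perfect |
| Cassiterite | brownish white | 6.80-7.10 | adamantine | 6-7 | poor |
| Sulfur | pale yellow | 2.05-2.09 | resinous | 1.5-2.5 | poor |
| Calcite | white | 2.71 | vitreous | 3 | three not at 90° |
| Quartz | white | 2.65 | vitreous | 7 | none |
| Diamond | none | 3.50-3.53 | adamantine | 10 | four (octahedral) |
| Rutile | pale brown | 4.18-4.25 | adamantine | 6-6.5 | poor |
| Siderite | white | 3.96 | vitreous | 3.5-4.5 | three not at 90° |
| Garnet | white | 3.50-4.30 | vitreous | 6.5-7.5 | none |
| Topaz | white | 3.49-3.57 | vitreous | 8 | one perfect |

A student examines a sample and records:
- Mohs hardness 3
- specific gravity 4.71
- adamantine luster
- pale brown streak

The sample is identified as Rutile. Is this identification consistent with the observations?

No

Mohs hardness 3 — Rutile has hardness 6-6.5; a mismatch.
Specific gravity 4.71 — Rutile has SG 4.18-4.25; a mismatch.
Adamantine luster — consistent with Rutile (adamantine luster).
Pale brown streak — consistent with Rutile (pale brown streak).
2 of the observed properties are inconsistent with Rutile.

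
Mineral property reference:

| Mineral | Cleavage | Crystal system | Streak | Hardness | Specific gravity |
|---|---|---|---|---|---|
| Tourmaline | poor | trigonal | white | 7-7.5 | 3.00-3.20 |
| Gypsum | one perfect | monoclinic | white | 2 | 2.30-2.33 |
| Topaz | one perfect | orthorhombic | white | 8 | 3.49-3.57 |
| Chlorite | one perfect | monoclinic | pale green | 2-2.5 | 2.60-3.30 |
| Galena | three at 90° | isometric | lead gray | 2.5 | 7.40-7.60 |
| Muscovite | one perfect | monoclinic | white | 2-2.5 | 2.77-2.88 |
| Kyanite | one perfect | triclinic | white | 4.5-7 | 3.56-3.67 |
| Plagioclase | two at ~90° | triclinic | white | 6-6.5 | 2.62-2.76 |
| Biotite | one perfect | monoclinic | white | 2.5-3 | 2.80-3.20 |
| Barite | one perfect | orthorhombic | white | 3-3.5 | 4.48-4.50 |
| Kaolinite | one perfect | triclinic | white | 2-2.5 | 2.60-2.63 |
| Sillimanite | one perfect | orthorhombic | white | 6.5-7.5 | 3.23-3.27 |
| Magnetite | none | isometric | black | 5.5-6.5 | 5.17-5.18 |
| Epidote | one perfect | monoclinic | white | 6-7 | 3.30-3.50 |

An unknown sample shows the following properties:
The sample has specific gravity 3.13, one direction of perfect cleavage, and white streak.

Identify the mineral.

Biotite

Specific gravity 3.13: only Tourmaline, Chlorite, Biotite remain.
One direction of perfect cleavage eliminates Tourmaline.
White streak rules out Chlorite.
Biotite is the sole remaining match.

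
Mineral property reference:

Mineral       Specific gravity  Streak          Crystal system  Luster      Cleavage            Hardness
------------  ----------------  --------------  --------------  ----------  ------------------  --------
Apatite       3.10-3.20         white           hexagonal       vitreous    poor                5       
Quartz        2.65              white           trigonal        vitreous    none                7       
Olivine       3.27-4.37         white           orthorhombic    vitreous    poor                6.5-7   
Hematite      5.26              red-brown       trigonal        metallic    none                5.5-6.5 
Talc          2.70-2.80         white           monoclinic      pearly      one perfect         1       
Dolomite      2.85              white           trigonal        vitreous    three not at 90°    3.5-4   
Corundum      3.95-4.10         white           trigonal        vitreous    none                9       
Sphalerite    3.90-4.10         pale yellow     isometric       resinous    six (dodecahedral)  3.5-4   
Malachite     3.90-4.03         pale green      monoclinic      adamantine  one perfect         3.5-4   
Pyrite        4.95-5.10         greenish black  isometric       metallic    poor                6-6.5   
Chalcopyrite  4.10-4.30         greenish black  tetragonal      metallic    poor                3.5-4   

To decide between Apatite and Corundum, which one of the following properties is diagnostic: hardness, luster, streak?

hardness

Hardness: Apatite 5, Corundum 9 — distinct.
Luster: both vitreous — same for both.
Streak: both white — same for both.
Hardness is the diagnostic property here.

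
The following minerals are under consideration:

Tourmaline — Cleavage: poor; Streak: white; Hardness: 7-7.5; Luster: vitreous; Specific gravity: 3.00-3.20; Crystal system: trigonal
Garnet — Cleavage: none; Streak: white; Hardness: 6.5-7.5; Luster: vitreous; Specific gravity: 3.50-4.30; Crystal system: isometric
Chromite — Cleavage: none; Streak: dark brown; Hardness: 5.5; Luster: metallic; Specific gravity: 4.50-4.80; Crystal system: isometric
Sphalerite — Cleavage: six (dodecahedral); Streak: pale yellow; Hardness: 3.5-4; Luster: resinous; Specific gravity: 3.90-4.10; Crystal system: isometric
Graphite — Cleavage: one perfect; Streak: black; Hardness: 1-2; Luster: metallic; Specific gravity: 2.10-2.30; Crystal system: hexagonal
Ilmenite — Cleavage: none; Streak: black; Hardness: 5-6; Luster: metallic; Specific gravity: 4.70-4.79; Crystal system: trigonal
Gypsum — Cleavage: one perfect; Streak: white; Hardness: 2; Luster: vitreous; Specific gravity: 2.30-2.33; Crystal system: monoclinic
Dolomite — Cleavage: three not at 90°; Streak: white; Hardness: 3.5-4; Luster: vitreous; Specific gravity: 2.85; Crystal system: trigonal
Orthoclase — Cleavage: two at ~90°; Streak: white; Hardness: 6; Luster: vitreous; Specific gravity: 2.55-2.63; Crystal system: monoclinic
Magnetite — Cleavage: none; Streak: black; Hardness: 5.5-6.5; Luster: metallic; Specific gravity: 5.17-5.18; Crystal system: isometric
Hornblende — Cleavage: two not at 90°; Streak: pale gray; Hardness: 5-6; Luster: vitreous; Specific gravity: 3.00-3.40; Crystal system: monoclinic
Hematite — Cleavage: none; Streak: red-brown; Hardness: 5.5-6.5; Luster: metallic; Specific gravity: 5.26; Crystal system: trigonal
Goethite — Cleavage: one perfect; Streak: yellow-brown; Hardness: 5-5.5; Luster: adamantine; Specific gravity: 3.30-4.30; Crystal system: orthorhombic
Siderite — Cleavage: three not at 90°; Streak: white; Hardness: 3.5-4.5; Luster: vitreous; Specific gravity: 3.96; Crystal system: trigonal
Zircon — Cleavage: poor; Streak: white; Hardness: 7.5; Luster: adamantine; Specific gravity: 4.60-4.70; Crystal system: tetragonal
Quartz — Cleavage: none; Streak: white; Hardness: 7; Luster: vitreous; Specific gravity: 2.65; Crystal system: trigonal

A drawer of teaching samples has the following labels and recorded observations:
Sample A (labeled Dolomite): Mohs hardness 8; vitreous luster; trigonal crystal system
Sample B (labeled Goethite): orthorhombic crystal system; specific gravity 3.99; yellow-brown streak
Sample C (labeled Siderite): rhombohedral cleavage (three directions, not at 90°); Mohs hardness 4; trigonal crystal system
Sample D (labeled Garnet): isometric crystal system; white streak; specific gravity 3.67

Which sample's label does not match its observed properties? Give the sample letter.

A

Sample A: Mohs hardness 8 is outside the reference for Dolomite (hardness 3.5-4) — mislabeled.
Sample B: nothing contradicts Goethite.
Sample C: nothing contradicts Siderite.
Sample D: nothing contradicts Garnet.
Only sample A is inconsistent with its label.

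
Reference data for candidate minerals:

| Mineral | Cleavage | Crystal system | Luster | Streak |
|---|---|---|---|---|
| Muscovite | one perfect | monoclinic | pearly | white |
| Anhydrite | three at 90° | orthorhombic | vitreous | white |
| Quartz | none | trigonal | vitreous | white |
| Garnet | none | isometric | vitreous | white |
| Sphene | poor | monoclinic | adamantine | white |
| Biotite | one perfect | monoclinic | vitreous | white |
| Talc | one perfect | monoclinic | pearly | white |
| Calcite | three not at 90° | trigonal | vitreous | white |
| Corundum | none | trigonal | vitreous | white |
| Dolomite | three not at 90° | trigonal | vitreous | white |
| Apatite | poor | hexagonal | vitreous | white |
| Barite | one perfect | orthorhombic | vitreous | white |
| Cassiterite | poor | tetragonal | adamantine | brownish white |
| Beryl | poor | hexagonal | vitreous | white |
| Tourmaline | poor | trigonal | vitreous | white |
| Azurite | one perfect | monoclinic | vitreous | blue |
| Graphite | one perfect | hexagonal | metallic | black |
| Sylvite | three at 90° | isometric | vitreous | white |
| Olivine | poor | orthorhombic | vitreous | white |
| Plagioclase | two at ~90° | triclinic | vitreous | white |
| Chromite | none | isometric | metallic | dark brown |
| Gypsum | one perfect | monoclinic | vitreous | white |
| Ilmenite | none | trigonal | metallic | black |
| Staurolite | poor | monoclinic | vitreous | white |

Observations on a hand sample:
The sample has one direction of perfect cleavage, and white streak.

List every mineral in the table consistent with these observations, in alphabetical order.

One direction of perfect cleavage: leaves Muscovite, Biotite, Talc, Barite, Azurite, Graphite, Gypsum.
White streak excludes Azurite, Graphite.
The minerals that satisfy all observations are Barite, Biotite, Gypsum, Muscovite, Talc.

Barite, Biotite, Gypsum, Muscovite, Talc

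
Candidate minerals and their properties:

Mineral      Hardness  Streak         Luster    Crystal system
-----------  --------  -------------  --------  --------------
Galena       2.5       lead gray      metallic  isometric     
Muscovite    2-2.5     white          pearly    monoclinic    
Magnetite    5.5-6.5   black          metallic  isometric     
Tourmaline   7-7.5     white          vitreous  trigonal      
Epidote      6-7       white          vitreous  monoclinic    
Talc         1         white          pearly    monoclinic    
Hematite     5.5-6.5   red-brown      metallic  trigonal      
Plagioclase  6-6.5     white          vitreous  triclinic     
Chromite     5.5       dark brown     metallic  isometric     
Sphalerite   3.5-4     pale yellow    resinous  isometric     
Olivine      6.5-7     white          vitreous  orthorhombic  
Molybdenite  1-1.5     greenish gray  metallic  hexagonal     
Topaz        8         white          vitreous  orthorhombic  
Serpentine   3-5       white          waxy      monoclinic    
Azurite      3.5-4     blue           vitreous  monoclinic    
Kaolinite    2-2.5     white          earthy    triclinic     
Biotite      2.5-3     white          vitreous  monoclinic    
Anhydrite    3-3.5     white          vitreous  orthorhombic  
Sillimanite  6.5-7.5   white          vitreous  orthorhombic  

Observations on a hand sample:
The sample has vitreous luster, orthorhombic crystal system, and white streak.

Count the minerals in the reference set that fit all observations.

4

Vitreous luster — only Tourmaline, Epidote, Plagioclase, Olivine, Topaz, Azurite, Biotite, Anhydrite, Sillimanite remain.
Orthorhombic crystal system — only Olivine, Topaz, Anhydrite, Sillimanite remain.
White streak — every remaining candidate is consistent.
Consistent with every observation: Anhydrite, Olivine, Sillimanite, Topaz.
That is 4 minerals.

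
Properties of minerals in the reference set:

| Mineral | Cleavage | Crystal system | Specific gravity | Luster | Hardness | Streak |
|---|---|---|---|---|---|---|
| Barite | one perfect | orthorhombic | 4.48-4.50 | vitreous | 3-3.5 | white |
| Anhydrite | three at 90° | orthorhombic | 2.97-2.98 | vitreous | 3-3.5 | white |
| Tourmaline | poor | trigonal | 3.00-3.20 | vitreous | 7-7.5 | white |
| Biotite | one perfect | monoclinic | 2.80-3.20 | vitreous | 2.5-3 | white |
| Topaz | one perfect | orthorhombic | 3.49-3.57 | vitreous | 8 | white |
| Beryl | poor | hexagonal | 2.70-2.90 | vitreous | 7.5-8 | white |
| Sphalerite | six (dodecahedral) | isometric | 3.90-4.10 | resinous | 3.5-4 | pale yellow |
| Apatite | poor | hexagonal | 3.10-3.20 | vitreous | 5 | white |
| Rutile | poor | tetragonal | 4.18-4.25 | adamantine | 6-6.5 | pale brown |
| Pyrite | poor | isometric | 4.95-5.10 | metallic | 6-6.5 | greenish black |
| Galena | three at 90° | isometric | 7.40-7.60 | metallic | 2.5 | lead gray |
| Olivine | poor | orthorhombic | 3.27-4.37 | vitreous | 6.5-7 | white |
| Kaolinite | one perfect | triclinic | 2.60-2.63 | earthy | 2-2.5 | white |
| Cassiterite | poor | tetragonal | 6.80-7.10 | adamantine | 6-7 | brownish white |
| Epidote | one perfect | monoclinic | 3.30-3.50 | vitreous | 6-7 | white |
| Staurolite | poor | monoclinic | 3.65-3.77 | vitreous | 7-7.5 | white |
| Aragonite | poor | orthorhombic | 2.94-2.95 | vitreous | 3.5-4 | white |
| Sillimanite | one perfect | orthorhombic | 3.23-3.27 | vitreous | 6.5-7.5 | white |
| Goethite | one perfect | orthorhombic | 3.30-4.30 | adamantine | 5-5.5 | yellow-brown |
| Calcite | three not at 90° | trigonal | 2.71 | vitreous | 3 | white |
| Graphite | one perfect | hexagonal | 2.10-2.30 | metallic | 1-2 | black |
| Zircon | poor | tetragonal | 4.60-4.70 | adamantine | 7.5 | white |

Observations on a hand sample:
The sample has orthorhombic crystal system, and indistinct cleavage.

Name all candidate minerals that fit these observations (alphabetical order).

Orthorhombic crystal system: Barite, Anhydrite, Topaz, Olivine, Aragonite, Sillimanite, Goethite remain.
Indistinct cleavage: leaves Olivine, Aragonite.
The minerals that satisfy all observations are Aragonite, Olivine.

Aragonite, Olivine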